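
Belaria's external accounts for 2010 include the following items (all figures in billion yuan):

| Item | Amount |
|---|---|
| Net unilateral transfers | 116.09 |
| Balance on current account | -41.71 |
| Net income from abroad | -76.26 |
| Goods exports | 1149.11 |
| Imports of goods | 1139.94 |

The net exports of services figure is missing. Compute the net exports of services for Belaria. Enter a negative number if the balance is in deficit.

-90.71

Current account = goods balance + services balance + net primary income + net secondary income
Sum of the known components = 49.00
Net exports of services = CA - (known components) = -41.71 - 49.00 = -90.71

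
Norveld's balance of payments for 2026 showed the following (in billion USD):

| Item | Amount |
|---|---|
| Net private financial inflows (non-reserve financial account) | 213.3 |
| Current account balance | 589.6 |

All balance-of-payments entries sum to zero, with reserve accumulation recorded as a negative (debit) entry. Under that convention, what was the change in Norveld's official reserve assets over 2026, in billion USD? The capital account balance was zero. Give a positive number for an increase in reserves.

Official reserve transactions balance = -(589.6 + 213.3) = -802.9
An accumulation of reserves is recorded as a debit (negative entry), so the change in the stock of reserves is the negative of that balance.
Change in official reserves = -(-802.9) = 802.9

802.9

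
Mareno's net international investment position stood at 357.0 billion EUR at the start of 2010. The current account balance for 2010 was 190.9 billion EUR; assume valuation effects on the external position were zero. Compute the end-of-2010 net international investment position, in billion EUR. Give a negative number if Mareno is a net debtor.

547.9

With no valuation effects, change in NIIP = current account = 190.9
End-of-year NIIP = 357.0 + 190.9 = 547.9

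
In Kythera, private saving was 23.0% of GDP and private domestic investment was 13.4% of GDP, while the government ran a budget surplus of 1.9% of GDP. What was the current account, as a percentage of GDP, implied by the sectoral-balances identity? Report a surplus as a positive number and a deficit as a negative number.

By the sectoral-balances identity, CA = (S_private - I) + (T - G).
Private balance = 23.0 - 13.4 = 9.6
Government balance (T - G) = 1.9
CA = 9.6 + 1.9 = 11.5

11.5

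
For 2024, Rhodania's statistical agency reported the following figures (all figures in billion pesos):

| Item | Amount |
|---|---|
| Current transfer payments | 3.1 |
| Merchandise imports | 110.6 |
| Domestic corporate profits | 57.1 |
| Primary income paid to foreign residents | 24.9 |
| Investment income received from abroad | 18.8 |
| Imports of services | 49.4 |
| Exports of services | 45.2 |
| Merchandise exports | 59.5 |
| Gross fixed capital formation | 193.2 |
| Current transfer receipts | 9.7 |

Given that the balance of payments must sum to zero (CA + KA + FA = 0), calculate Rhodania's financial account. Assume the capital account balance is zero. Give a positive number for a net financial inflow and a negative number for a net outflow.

54.8

Goods balance = 59.5 - 110.6 = -51.1
Services balance = 45.2 - 49.4 = -4.2
Trade balance (goods + services) = -51.1 + (-4.2) = -55.3
Net primary income = 18.8 - 24.9 = -6.1
Net secondary income = 9.7 - 3.1 = 6.6
Current account = -55.3 + (-6.1) + 6.6 = -54.8
Financial account = -(-54.8) = 54.8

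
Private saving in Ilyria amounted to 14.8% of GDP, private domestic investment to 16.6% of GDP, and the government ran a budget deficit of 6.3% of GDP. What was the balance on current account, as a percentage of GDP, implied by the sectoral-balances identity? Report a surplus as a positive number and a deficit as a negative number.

-8.1

By the sectoral-balances identity, CA = (S_private - I) + (T - G).
Private balance = 14.8 - 16.6 = -1.8
Government balance (T - G) = -6.3
CA = -1.8 + (-6.3) = -8.1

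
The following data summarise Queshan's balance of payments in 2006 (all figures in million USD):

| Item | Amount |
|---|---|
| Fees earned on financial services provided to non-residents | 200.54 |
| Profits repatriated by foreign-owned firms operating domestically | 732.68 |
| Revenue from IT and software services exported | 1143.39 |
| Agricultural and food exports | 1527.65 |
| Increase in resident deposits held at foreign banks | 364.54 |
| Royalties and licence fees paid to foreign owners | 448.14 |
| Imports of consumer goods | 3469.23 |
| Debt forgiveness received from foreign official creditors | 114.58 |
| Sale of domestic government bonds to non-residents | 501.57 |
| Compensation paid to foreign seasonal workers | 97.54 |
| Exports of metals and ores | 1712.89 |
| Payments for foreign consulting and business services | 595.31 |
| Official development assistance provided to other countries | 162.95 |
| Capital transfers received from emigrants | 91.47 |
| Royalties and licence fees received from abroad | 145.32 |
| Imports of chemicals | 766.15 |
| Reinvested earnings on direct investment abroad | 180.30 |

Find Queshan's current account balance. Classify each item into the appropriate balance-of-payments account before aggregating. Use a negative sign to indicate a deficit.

-1361.91

Goods: 1712.89 - 3469.23 + 1527.65 - 766.15 = -994.84
Services: -448.14 - 595.31 + 1143.39 + 200.54 + 145.32 = 445.80
Primary income: -732.68 + 180.30 - 97.54 = -649.92
Secondary income: -162.95
Current account = (-994.84) + 445.80 + (-649.92) + (-162.95) = -1361.91
(Excluded from the current account — financial account: increase in resident deposits held at foreign banks 364.54, sale of domestic government bonds to non-residents 501.57; capital account: debt forgiveness received from foreign official creditors 114.58, capital transfers received from emigrants 91.47.)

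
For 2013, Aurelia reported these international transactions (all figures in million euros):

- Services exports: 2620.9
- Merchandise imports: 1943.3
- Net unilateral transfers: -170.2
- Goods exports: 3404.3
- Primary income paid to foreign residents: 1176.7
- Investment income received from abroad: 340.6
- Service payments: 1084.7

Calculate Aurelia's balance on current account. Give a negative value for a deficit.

1990.9

Goods balance = 3404.3 - 1943.3 = 1461.0
Services balance = 2620.9 - 1084.7 = 1536.2
Trade balance (goods + services) = 1461.0 + 1536.2 = 2997.2
Net primary income = 340.6 - 1176.7 = -836.1
Net secondary income = -170.2
Current account = 2997.2 + (-836.1) + (-170.2) = 1990.9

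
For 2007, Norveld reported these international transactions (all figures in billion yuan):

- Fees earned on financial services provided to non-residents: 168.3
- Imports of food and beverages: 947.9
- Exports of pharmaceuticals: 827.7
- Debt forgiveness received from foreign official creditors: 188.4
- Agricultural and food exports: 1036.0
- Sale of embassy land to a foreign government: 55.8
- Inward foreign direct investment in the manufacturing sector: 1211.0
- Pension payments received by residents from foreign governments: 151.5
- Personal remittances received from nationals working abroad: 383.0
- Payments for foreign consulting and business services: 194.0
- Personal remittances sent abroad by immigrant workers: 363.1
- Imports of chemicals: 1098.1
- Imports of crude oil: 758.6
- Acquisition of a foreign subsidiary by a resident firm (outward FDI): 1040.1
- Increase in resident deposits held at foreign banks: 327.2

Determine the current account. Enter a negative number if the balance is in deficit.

-795.2

Goods: -1098.1 - 758.6 + 827.7 + 1036.0 - 947.9 = -940.9
Services: -194.0 + 168.3 = -25.7
Secondary income: -363.1 + 151.5 + 383.0 = 171.4
Current account = (-940.9) + (-25.7) + 171.4 = -795.2
(Excluded from the current account — capital account: debt forgiveness received from foreign official creditors 188.4, sale of embassy land to a foreign government 55.8; financial account: inward foreign direct investment in the manufacturing sector 1211.0, acquisition of a foreign subsidiary by a resident firm (outward FDI) 1040.1, increase in resident deposits held at foreign banks 327.2.)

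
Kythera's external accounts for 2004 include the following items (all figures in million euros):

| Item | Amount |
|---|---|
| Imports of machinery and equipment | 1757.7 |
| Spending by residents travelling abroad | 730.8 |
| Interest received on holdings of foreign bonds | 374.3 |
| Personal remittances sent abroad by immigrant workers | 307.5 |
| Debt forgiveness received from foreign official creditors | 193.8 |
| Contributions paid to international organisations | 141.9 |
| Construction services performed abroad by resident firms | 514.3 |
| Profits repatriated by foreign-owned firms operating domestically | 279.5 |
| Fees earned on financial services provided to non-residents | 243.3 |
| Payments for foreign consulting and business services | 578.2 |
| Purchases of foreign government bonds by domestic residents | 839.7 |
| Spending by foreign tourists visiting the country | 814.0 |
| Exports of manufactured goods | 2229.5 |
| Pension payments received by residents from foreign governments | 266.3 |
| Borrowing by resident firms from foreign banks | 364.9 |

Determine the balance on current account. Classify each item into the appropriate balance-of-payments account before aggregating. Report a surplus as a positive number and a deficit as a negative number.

Goods: 2229.5 - 1757.7 = 471.8
Services: -578.2 - 730.8 + 243.3 + 514.3 + 814.0 = 262.6
Primary income: -279.5 + 374.3 = 94.8
Secondary income: 266.3 - 307.5 - 141.9 = -183.1
Current account = 471.8 + 262.6 + 94.8 + (-183.1) = 646.1
(Excluded from the current account — capital account: debt forgiveness received from foreign official creditors 193.8; financial account: purchases of foreign government bonds by domestic residents 839.7, borrowing by resident firms from foreign banks 364.9.)

646.1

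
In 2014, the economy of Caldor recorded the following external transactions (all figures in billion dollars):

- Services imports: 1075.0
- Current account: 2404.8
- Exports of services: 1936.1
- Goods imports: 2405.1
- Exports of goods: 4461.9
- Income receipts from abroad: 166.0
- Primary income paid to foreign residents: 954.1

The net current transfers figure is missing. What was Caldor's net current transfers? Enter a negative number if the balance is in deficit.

Current account = goods balance + services balance + net primary income + net secondary income
Sum of the known components = 2129.8
Net current transfers = CA - (known components) = 2404.8 - 2129.8 = 275.0

275.0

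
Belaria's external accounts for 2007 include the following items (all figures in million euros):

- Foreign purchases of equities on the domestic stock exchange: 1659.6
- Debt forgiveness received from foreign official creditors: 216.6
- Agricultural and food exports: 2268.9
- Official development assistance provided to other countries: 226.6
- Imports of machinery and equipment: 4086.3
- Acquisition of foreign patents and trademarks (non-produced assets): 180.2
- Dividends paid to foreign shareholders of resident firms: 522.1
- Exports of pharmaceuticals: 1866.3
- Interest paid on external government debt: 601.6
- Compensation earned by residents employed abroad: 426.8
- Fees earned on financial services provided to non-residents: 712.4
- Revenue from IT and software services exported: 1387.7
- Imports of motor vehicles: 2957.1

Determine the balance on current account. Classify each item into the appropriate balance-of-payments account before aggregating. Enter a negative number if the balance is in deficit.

Goods: -4086.3 + 2268.9 - 2957.1 + 1866.3 = -2908.2
Services: 1387.7 + 712.4 = 2100.1
Primary income: -601.6 - 522.1 + 426.8 = -696.9
Secondary income: -226.6
Current account = (-2908.2) + 2100.1 + (-696.9) + (-226.6) = -1731.6
(Excluded from the current account — financial account: foreign purchases of equities on the domestic stock exchange 1659.6; capital account: debt forgiveness received from foreign official creditors 216.6, acquisition of foreign patents and trademarks (non-produced assets) 180.2.)

-1731.6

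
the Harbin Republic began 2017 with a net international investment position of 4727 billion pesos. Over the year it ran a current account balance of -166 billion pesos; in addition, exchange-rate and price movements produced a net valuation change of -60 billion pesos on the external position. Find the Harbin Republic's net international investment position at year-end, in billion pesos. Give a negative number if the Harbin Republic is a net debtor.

4501

Change in NIIP = current account + net valuation change = -166 + (-60) = -226
End-of-year NIIP = 4727 + (-226) = 4501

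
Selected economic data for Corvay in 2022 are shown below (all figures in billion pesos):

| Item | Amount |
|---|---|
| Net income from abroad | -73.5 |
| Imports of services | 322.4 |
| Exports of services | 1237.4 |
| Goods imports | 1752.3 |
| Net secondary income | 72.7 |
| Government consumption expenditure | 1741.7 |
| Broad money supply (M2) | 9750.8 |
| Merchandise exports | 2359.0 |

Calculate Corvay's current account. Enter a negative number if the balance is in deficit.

1520.9

Goods balance = 2359.0 - 1752.3 = 606.7
Services balance = 1237.4 - 322.4 = 915.0
Trade balance (goods + services) = 606.7 + 915.0 = 1521.7
Net primary income = -73.5
Net secondary income = 72.7
Current account = 1521.7 + (-73.5) + 72.7 = 1520.9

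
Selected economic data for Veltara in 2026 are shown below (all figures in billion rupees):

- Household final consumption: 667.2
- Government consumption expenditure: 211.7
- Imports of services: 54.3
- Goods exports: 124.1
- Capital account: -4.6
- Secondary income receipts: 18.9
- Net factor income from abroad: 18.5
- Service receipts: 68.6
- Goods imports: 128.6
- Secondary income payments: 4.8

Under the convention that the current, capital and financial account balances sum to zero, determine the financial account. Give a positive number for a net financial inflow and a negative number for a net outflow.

Goods balance = 124.1 - 128.6 = -4.5
Services balance = 68.6 - 54.3 = 14.3
Trade balance (goods + services) = -4.5 + 14.3 = 9.8
Net primary income = 18.5
Net secondary income = 18.9 - 4.8 = 14.1
Current account = 9.8 + 18.5 + 14.1 = 42.4
Financial account = -(42.4 + (-4.6)) = -37.8

-37.8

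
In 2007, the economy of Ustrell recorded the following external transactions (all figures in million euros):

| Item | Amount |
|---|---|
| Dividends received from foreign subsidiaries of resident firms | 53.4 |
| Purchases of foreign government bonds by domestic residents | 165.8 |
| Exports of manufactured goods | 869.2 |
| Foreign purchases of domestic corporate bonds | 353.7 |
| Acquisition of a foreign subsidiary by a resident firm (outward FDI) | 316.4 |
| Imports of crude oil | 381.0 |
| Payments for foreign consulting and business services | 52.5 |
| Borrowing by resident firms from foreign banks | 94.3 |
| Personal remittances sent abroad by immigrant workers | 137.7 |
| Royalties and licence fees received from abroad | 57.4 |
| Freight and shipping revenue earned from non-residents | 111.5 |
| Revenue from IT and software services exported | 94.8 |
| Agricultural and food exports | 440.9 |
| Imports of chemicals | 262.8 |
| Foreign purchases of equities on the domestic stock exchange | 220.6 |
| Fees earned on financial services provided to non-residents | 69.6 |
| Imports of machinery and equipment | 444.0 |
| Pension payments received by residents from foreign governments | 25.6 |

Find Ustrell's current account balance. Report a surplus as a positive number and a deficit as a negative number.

444.4

Goods: 869.2 - 381.0 - 262.8 - 444.0 + 440.9 = 222.3
Services: 69.6 + 57.4 + 111.5 + 94.8 - 52.5 = 280.8
Primary income: 53.4
Secondary income: -137.7 + 25.6 = -112.1
Current account = 222.3 + 280.8 + 53.4 + (-112.1) = 444.4
(Excluded from the current account — financial account: purchases of foreign government bonds by domestic residents 165.8, foreign purchases of domestic corporate bonds 353.7, acquisition of a foreign subsidiary by a resident firm (outward FDI) 316.4, borrowing by resident firms from foreign banks 94.3, foreign purchases of equities on the domestic stock exchange 220.6.)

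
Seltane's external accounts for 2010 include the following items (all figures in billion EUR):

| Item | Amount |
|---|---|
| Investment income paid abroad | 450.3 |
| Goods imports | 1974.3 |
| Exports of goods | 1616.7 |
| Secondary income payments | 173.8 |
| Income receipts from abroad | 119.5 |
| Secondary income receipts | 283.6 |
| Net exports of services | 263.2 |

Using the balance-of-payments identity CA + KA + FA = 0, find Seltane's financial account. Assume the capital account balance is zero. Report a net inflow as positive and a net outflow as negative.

315.4

Goods balance = 1616.7 - 1974.3 = -357.6
Services balance = 263.2
Trade balance (goods + services) = -357.6 + 263.2 = -94.4
Net primary income = 119.5 - 450.3 = -330.8
Net secondary income = 283.6 - 173.8 = 109.8
Current account = -94.4 + (-330.8) + 109.8 = -315.4
Financial account = -(-315.4) = 315.4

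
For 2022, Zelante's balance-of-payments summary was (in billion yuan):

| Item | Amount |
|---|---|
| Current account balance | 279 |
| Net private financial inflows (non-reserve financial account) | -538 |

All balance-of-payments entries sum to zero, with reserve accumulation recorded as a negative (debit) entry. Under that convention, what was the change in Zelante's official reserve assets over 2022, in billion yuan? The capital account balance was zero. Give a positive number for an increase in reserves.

Official reserve transactions balance = -(279 + (-538)) = 259
An accumulation of reserves is recorded as a debit (negative entry), so the change in the stock of reserves is the negative of that balance.
Change in official reserves = -(259) = -259

-259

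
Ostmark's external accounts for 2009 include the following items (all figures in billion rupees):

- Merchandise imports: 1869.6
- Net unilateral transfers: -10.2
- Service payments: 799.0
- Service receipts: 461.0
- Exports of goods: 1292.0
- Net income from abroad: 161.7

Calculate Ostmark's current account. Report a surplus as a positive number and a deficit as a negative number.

-764.1

Goods balance = 1292.0 - 1869.6 = -577.6
Services balance = 461.0 - 799.0 = -338.0
Trade balance (goods + services) = -577.6 + (-338.0) = -915.6
Net primary income = 161.7
Net secondary income = -10.2
Current account = -915.6 + 161.7 + (-10.2) = -764.1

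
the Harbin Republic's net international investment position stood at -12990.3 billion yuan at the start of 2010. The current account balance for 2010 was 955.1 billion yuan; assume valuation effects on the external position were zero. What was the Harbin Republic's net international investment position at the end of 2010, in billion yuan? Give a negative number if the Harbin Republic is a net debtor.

-12035.2

With no valuation effects, change in NIIP = current account = 955.1
End-of-year NIIP = -12990.3 + 955.1 = -12035.2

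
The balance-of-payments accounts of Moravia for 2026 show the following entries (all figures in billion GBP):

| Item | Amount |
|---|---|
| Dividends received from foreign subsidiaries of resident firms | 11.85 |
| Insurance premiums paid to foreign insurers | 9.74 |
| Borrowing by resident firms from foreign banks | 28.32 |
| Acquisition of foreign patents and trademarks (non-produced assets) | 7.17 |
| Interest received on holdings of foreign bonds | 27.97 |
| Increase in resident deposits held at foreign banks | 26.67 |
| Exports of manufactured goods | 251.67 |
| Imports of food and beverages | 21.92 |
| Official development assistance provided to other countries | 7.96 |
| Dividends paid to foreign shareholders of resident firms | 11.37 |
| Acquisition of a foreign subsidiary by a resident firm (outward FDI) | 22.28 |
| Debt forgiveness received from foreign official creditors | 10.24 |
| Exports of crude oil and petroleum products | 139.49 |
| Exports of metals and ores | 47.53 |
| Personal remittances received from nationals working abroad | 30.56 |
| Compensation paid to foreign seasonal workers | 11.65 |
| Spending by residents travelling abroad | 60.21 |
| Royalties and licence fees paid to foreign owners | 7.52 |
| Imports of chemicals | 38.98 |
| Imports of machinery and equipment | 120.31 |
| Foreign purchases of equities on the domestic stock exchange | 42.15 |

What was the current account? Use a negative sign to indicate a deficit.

219.41

Goods: 139.49 + 251.67 - 120.31 - 38.98 - 21.92 + 47.53 = 257.48
Services: -9.74 - 60.21 - 7.52 = -77.47
Primary income: -11.65 - 11.37 + 27.97 + 11.85 = 16.80
Secondary income: 30.56 - 7.96 = 22.60
Current account = 257.48 + (-77.47) + 16.80 + 22.60 = 219.41
(Excluded from the current account — financial account: borrowing by resident firms from foreign banks 28.32, increase in resident deposits held at foreign banks 26.67, acquisition of a foreign subsidiary by a resident firm (outward FDI) 22.28, foreign purchases of equities on the domestic stock exchange 42.15; capital account: acquisition of foreign patents and trademarks (non-produced assets) 7.17, debt forgiveness received from foreign official creditors 10.24.)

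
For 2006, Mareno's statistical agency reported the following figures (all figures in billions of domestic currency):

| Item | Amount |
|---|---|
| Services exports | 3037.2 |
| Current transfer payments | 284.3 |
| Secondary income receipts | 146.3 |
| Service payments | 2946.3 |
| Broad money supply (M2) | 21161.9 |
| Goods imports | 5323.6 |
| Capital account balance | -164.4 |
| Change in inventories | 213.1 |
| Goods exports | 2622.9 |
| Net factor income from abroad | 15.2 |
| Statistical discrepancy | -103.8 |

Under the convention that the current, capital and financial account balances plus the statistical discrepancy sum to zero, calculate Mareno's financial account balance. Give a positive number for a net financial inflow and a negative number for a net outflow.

Goods balance = 2622.9 - 5323.6 = -2700.7
Services balance = 3037.2 - 2946.3 = 90.9
Trade balance (goods + services) = -2700.7 + 90.9 = -2609.8
Net primary income = 15.2
Net secondary income = 146.3 - 284.3 = -138.0
Current account = -2609.8 + 15.2 + (-138.0) = -2732.6
Financial account = -(-2732.6 + (-164.4) + (-103.8)) = 3000.8

3000.8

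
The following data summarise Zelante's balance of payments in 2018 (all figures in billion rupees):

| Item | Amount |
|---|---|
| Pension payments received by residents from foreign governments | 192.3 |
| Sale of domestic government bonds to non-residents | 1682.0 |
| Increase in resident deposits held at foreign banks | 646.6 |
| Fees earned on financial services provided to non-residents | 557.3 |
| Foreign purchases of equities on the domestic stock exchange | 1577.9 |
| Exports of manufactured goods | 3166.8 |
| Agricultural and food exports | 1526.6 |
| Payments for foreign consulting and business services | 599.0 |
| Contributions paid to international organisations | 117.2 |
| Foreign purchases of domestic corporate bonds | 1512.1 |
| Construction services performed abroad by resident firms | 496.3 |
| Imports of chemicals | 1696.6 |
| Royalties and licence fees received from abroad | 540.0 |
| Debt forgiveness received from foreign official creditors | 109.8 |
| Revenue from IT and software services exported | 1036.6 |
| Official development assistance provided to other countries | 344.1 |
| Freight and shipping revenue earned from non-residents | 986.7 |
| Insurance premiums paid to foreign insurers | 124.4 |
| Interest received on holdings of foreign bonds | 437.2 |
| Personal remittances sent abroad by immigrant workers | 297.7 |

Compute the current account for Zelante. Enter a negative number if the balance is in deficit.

Goods: 3166.8 - 1696.6 + 1526.6 = 2996.8
Services: -599.0 + 986.7 + 557.3 + 540.0 + 1036.6 - 124.4 + 496.3 = 2893.5
Primary income: 437.2
Secondary income: -117.2 + 192.3 - 344.1 - 297.7 = -566.7
Current account = 2996.8 + 2893.5 + 437.2 + (-566.7) = 5760.8
(Excluded from the current account — financial account: sale of domestic government bonds to non-residents 1682.0, increase in resident deposits held at foreign banks 646.6, foreign purchases of equities on the domestic stock exchange 1577.9, foreign purchases of domestic corporate bonds 1512.1; capital account: debt forgiveness received from foreign official creditors 109.8.)

5760.8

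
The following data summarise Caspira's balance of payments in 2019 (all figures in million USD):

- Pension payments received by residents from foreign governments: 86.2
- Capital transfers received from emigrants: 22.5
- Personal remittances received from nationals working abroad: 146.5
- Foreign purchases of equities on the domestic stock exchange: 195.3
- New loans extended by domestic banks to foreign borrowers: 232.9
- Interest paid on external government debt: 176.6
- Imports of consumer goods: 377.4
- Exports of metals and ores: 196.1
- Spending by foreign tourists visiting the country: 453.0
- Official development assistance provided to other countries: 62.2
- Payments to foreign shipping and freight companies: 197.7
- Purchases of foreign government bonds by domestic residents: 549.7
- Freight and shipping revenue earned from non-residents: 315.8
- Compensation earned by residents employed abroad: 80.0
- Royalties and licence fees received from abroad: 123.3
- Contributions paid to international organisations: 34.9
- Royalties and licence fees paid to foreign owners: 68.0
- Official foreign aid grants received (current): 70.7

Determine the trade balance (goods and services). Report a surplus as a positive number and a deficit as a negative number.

445.1

Goods: 196.1 - 377.4 = -181.3
Services: -68.0 + 315.8 + 453.0 - 197.7 + 123.3 = 626.4
Trade balance = -181.3 + 626.4 = 445.1
(Excluded from the trade balance — secondary income: pension payments received by residents from foreign governments 86.2, personal remittances received from nationals working abroad 146.5, official development assistance provided to other countries 62.2, contributions paid to international organisations 34.9, official foreign aid grants received (current) 70.7; capital account: capital transfers received from emigrants 22.5; financial account: foreign purchases of equities on the domestic stock exchange 195.3, new loans extended by domestic banks to foreign borrowers 232.9, purchases of foreign government bonds by domestic residents 549.7; primary income: interest paid on external government debt 176.6, compensation earned by residents employed abroad 80.0.)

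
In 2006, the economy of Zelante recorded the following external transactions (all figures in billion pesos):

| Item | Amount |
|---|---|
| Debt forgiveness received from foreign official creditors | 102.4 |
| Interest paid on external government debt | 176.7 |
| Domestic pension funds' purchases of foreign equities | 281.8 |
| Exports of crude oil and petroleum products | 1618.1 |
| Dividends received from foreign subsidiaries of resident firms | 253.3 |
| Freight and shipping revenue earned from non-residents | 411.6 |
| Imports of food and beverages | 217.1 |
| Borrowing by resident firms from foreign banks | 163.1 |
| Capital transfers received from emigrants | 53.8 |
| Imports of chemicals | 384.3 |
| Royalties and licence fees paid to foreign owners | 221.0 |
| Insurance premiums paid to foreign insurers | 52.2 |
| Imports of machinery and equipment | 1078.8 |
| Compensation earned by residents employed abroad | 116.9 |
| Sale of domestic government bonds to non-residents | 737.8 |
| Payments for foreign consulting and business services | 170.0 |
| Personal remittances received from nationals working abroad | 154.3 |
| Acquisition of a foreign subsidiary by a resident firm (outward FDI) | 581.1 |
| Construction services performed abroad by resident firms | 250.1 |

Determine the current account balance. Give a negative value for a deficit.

504.2

Goods: -384.3 + 1618.1 - 217.1 - 1078.8 = -62.1
Services: -221.0 + 411.6 + 250.1 - 52.2 - 170.0 = 218.5
Primary income: -176.7 + 253.3 + 116.9 = 193.5
Secondary income: 154.3
Current account = (-62.1) + 218.5 + 193.5 + 154.3 = 504.2
(Excluded from the current account — capital account: debt forgiveness received from foreign official creditors 102.4, capital transfers received from emigrants 53.8; financial account: domestic pension funds' purchases of foreign equities 281.8, borrowing by resident firms from foreign banks 163.1, sale of domestic government bonds to non-residents 737.8, acquisition of a foreign subsidiary by a resident firm (outward FDI) 581.1.)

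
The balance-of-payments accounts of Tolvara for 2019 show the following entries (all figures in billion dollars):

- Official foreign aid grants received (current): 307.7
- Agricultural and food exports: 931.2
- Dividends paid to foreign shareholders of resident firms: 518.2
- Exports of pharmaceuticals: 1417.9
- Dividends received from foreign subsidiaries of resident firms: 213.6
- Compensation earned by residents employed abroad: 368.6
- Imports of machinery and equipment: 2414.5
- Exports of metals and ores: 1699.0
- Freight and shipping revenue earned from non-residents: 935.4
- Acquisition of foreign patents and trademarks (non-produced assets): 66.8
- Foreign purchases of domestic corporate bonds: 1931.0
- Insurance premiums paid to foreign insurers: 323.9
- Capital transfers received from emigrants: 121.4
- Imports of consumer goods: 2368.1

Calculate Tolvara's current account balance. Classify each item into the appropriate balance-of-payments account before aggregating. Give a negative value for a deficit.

248.7

Goods: 1417.9 + 1699.0 - 2414.5 - 2368.1 + 931.2 = -734.5
Services: -323.9 + 935.4 = 611.5
Primary income: 368.6 - 518.2 + 213.6 = 64.0
Secondary income: 307.7
Current account = (-734.5) + 611.5 + 64.0 + 307.7 = 248.7
(Excluded from the current account — capital account: acquisition of foreign patents and trademarks (non-produced assets) 66.8, capital transfers received from emigrants 121.4; financial account: foreign purchases of domestic corporate bonds 1931.0.)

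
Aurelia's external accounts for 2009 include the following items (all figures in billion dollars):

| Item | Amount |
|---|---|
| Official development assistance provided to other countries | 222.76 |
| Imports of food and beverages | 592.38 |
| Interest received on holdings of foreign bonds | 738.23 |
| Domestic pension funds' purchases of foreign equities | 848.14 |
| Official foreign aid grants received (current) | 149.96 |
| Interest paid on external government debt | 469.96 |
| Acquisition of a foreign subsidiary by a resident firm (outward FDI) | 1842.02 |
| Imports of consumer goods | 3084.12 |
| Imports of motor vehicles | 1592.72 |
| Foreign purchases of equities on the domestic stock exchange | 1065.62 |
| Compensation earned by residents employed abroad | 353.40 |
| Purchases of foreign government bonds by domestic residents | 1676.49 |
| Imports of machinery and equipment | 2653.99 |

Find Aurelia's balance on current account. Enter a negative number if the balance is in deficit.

Goods: -3084.12 - 2653.99 - 1592.72 - 592.38 = -7923.21
Primary income: 353.40 - 469.96 + 738.23 = 621.67
Secondary income: -222.76 + 149.96 = -72.80
Current account = (-7923.21) + 621.67 + (-72.80) = -7374.34
(Excluded from the current account — financial account: domestic pension funds' purchases of foreign equities 848.14, acquisition of a foreign subsidiary by a resident firm (outward FDI) 1842.02, foreign purchases of equities on the domestic stock exchange 1065.62, purchases of foreign government bonds by domestic residents 1676.49.)

-7374.34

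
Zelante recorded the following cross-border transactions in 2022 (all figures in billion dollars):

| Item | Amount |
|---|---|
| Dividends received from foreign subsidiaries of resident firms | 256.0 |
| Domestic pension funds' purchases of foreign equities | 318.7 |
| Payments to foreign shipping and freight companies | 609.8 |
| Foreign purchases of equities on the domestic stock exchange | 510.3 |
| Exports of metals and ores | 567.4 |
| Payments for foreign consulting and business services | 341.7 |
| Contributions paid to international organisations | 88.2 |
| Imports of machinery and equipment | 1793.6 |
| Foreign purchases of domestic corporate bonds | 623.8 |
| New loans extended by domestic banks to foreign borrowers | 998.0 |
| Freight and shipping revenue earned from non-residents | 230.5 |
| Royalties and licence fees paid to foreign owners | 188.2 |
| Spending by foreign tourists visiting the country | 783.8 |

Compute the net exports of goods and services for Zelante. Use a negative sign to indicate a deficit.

Goods: -1793.6 + 567.4 = -1226.2
Services: -609.8 + 783.8 - 341.7 + 230.5 - 188.2 = -125.4
Trade balance = -1226.2 + (-125.4) = -1351.6
(Excluded from the trade balance — primary income: dividends received from foreign subsidiaries of resident firms 256.0; financial account: domestic pension funds' purchases of foreign equities 318.7, foreign purchases of equities on the domestic stock exchange 510.3, foreign purchases of domestic corporate bonds 623.8, new loans extended by domestic banks to foreign borrowers 998.0; secondary income: contributions paid to international organisations 88.2.)

-1351.6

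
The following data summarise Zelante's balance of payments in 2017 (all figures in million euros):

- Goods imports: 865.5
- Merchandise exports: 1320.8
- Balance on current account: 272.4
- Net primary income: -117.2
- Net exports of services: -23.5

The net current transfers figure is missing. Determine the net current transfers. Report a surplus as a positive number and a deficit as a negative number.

Current account = goods balance + services balance + net primary income + net secondary income
Sum of the known components = 314.6
Net current transfers = CA - (known components) = 272.4 - 314.6 = -42.2

-42.2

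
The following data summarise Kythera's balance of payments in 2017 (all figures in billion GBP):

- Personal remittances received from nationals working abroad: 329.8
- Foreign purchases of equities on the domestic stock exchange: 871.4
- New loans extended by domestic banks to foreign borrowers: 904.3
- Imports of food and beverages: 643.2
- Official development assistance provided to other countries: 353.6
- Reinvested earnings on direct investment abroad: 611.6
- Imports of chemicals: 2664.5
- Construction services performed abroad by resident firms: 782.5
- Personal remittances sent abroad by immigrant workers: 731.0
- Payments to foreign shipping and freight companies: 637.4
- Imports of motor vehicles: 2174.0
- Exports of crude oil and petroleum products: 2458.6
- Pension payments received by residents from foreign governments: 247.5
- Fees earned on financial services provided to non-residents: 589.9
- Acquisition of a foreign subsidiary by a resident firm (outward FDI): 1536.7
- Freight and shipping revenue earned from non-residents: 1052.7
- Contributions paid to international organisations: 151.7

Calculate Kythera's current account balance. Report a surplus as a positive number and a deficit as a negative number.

Goods: 2458.6 - 2174.0 - 2664.5 - 643.2 = -3023.1
Services: -637.4 + 1052.7 + 589.9 + 782.5 = 1787.7
Primary income: 611.6
Secondary income: 329.8 - 353.6 - 151.7 + 247.5 - 731.0 = -659.0
Current account = (-3023.1) + 1787.7 + 611.6 + (-659.0) = -1282.8
(Excluded from the current account — financial account: foreign purchases of equities on the domestic stock exchange 871.4, new loans extended by domestic banks to foreign borrowers 904.3, acquisition of a foreign subsidiary by a resident firm (outward FDI) 1536.7.)

-1282.8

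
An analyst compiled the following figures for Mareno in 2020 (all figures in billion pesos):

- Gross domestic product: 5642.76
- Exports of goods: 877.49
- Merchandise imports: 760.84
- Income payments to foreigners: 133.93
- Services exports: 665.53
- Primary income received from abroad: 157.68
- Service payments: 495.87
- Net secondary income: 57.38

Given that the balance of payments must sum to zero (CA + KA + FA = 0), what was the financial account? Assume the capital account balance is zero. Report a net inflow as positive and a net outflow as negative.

-367.44

Goods balance = 877.49 - 760.84 = 116.65
Services balance = 665.53 - 495.87 = 169.66
Trade balance (goods + services) = 116.65 + 169.66 = 286.31
Net primary income = 157.68 - 133.93 = 23.75
Net secondary income = 57.38
Current account = 286.31 + 23.75 + 57.38 = 367.44
Financial account = -(367.44) = -367.44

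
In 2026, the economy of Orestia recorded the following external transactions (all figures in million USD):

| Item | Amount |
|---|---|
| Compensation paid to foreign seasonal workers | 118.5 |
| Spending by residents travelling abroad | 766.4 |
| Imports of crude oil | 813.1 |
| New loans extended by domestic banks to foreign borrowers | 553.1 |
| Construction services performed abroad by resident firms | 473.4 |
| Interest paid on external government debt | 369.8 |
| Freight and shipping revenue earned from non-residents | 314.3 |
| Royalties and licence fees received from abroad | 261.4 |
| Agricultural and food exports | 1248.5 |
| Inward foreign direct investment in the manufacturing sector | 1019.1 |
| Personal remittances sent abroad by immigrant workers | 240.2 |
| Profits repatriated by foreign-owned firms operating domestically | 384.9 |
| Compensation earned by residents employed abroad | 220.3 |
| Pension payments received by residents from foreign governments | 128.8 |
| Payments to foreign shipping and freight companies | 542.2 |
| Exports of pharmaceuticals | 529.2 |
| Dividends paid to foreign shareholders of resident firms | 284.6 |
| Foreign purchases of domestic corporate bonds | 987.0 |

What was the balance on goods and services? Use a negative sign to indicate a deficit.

Goods: -813.1 + 529.2 + 1248.5 = 964.6
Services: -542.2 + 314.3 + 261.4 - 766.4 + 473.4 = -259.5
Trade balance = 964.6 + (-259.5) = 705.1
(Excluded from the trade balance — primary income: compensation paid to foreign seasonal workers 118.5, interest paid on external government debt 369.8, profits repatriated by foreign-owned firms operating domestically 384.9, compensation earned by residents employed abroad 220.3, dividends paid to foreign shareholders of resident firms 284.6; financial account: new loans extended by domestic banks to foreign borrowers 553.1, inward foreign direct investment in the manufacturing sector 1019.1, foreign purchases of domestic corporate bonds 987.0; secondary income: personal remittances sent abroad by immigrant workers 240.2, pension payments received by residents from foreign governments 128.8.)

705.1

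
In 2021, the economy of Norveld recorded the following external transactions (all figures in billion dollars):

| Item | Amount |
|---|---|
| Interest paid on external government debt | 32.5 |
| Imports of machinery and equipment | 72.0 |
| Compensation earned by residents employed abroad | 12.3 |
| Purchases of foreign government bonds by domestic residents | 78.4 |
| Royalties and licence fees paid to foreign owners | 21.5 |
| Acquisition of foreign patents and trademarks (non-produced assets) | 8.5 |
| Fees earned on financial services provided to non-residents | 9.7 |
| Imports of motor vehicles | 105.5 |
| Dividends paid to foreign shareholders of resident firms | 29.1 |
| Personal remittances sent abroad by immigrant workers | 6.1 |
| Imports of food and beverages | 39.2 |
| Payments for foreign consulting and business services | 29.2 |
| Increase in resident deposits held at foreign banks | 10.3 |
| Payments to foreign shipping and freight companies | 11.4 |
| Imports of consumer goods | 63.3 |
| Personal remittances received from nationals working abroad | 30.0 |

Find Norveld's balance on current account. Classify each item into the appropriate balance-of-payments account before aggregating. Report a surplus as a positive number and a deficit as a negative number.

Goods: -105.5 - 63.3 - 72.0 - 39.2 = -280.0
Services: 9.7 - 29.2 - 11.4 - 21.5 = -52.4
Primary income: -29.1 + 12.3 - 32.5 = -49.3
Secondary income: 30.0 - 6.1 = 23.9
Current account = (-280.0) + (-52.4) + (-49.3) + 23.9 = -357.8
(Excluded from the current account — financial account: purchases of foreign government bonds by domestic residents 78.4, increase in resident deposits held at foreign banks 10.3; capital account: acquisition of foreign patents and trademarks (non-produced assets) 8.5.)

-357.8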